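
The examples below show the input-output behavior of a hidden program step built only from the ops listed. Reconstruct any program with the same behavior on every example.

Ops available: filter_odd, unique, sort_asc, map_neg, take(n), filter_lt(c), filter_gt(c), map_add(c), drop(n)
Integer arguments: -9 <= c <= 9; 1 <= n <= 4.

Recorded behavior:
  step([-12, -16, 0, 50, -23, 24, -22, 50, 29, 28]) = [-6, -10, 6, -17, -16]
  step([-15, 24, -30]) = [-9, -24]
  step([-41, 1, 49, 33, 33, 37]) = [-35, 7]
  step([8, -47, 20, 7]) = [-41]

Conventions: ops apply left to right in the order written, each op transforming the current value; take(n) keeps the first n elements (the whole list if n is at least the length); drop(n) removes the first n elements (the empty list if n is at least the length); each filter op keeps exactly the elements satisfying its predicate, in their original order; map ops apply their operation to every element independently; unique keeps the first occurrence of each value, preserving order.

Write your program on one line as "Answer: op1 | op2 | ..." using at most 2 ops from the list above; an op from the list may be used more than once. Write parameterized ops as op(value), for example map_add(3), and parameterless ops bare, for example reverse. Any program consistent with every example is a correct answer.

map_add(6) | filter_lt(9)

Check, running the answer program on each example:
  [-12, -16, 0, 50, -23, 24, -22, 50, 29, 28] -> [-6, -10, 6, 56, -17, 30, -16, 56, 35, 34] -> [-6, -10, 6, -17, -16]
  [-15, 24, -30] -> [-9, 30, -24] -> [-9, -24]
  [-41, 1, 49, 33, 33, 37] -> [-35, 7, 55, 39, 39, 43] -> [-35, 7]
  [8, -47, 20, 7] -> [14, -41, 26, 13] -> [-41]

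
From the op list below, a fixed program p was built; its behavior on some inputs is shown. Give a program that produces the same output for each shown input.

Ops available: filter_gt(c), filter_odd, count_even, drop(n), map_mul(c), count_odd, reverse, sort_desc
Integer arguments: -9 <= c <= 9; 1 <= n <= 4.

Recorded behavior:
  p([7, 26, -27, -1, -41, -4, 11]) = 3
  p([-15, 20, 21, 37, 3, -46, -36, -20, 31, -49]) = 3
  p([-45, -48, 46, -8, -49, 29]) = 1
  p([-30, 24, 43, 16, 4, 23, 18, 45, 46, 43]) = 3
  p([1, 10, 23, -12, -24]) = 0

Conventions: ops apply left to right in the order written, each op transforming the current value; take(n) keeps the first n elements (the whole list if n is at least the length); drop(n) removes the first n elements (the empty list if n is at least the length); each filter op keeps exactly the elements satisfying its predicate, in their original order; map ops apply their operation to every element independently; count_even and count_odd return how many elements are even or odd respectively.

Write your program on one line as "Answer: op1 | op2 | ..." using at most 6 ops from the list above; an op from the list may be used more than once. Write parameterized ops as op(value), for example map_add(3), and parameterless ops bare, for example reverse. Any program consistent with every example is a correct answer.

drop(1) | sort_desc | map_mul(-9) | drop(2) | count_odd

Check, running the answer program on each example:
  [7, 26, -27, -1, -41, -4, 11] -> [26, -27, -1, -41, -4, 11] -> [26, 11, -1, -4, -27, -41] -> [-234, -99, 9, 36, 243, 369] -> [9, 36, 243, 369] -> 3
  [-15, 20, 21, 37, 3, -46, -36, -20, 31, -49] -> [20, 21, 37, 3, -46, -36, -20, 31, -49] -> [37, 31, 21, 20, 3, -20, -36, -46, -49] -> [-333, -279, -189, -180, -27, 180, 324, 414, 441] -> [-189, -180, -27, 180, 324, 414, 441] -> 3
  [-45, -48, 46, -8, -49, 29] -> [-48, 46, -8, -49, 29] -> [46, 29, -8, -48, -49] -> [-414, -261, 72, 432, 441] -> [72, 432, 441] -> 1
  [-30, 24, 43, 16, 4, 23, 18, 45, 46, 43] -> [24, 43, 16, 4, 23, 18, 45, 46, 43] -> [46, 45, 43, 43, 24, 23, 18, 16, 4] -> [-414, -405, -387, -387, -216, -207, -162, -144, -36] -> [-387, -387, -216, -207, -162, -144, -36] -> 3
  [1, 10, 23, -12, -24] -> [10, 23, -12, -24] -> [23, 10, -12, -24] -> [-207, -90, 108, 216] -> [108, 216] -> 0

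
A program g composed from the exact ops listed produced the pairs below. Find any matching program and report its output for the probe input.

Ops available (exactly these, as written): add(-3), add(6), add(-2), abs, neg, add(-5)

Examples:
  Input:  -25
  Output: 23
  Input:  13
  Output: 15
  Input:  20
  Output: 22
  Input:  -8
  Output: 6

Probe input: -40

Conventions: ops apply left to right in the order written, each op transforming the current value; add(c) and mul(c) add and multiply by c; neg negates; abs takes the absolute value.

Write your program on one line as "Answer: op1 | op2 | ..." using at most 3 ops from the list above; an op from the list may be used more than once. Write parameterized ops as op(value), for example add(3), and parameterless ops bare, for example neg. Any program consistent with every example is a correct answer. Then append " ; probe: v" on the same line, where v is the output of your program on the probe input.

neg | add(-2) | abs ; probe: 38

Check, running the answer program on each example:
  -25 -> 25 -> 23 -> 23
  13 -> -13 -> -15 -> 15
  20 -> -20 -> -22 -> 22
  -8 -> 8 -> 6 -> 6
  probe: -40 -> 40 -> 38 -> 38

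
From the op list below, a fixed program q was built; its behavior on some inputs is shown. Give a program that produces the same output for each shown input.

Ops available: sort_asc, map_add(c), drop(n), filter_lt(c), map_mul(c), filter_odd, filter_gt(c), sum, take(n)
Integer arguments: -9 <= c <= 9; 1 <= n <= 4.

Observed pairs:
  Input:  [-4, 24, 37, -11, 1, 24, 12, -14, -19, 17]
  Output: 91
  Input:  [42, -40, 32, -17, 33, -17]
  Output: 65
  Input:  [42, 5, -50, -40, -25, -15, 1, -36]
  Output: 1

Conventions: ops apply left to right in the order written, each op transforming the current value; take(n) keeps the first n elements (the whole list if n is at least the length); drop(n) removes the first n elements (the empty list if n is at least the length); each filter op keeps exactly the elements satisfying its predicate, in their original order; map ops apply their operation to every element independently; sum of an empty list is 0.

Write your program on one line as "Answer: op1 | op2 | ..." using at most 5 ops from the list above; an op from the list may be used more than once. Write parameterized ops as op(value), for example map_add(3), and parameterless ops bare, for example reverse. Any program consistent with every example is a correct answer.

drop(2) | filter_gt(-9) | sort_asc | sum

Check, running the answer program on each example:
  [-4, 24, 37, -11, 1, 24, 12, -14, -19, 17] -> [37, -11, 1, 24, 12, -14, -19, 17] -> [37, 1, 24, 12, 17] -> [1, 12, 17, 24, 37] -> 91
  [42, -40, 32, -17, 33, -17] -> [32, -17, 33, -17] -> [32, 33] -> [32, 33] -> 65
  [42, 5, -50, -40, -25, -15, 1, -36] -> [-50, -40, -25, -15, 1, -36] -> [1] -> [1] -> 1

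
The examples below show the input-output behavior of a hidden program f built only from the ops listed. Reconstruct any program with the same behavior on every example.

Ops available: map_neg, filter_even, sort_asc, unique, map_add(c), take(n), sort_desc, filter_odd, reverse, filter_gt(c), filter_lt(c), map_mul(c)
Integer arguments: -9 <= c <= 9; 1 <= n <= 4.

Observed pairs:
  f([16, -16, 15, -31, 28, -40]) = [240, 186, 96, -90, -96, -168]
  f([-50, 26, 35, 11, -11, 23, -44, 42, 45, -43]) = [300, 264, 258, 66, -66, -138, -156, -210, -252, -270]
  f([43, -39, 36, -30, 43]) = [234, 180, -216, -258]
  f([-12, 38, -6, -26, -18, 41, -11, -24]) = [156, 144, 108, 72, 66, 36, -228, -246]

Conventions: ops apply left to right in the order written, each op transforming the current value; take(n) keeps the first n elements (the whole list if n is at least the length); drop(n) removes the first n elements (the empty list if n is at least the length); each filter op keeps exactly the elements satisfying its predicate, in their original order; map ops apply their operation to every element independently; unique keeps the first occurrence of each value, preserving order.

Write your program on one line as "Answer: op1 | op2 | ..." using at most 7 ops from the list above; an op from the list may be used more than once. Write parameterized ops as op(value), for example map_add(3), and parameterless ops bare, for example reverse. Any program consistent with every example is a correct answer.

map_neg | sort_asc | unique | sort_desc | map_neg | map_mul(-6)

Check, running the answer program on each example:
  [16, -16, 15, -31, 28, -40] -> [-16, 16, -15, 31, -28, 40] -> [-28, -16, -15, 16, 31, 40] -> [-28, -16, -15, 16, 31, 40] -> [40, 31, 16, -15, -16, -28] -> [-40, -31, -16, 15, 16, 28] -> [240, 186, 96, -90, -96, -168]
  [-50, 26, 35, 11, -11, 23, -44, 42, 45, -43] -> [50, -26, -35, -11, 11, -23, 44, -42, -45, 43] -> [-45, -42, -35, -26, -23, -11, 11, 43, 44, 50] -> [-45, -42, -35, -26, -23, -11, 11, 43, 44, 50] -> [50, 44, 43, 11, -11, -23, -26, -35, -42, -45] -> [-50, -44, -43, -11, 11, 23, 26, 35, 42, 45] -> [300, 264, 258, 66, -66, -138, -156, -210, -252, -270]
  [43, -39, 36, -30, 43] -> [-43, 39, -36, 30, -43] -> [-43, -43, -36, 30, 39] -> [-43, -36, 30, 39] -> [39, 30, -36, -43] -> [-39, -30, 36, 43] -> [234, 180, -216, -258]
  [-12, 38, -6, -26, -18, 41, -11, -24] -> [12, -38, 6, 26, 18, -41, 11, 24] -> [-41, -38, 6, 11, 12, 18, 24, 26] -> [-41, -38, 6, 11, 12, 18, 24, 26] -> [26, 24, 18, 12, 11, 6, -38, -41] -> [-26, -24, -18, -12, -11, -6, 38, 41] -> [156, 144, 108, 72, 66, 36, -228, -246]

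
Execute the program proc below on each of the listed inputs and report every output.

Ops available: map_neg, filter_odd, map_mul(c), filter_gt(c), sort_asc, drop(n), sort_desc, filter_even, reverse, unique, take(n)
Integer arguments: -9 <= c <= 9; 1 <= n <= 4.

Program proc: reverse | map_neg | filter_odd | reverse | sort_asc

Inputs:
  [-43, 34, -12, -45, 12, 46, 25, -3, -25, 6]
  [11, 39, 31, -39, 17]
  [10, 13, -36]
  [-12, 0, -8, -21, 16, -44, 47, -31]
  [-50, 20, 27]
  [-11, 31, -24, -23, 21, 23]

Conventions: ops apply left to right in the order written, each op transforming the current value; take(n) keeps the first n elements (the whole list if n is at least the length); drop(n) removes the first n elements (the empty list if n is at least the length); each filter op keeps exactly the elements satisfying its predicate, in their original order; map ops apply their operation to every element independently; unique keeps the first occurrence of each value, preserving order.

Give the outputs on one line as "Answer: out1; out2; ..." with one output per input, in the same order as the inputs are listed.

[-25, 3, 25, 43, 45]; [-39, -31, -17, -11, 39]; [-13]; [-47, 21, 31]; [-27]; [-31, -23, -21, 11, 23]

Execution, op by op:
  [-43, 34, -12, -45, 12, 46, 25, -3, -25, 6] -> [6, -25, -3, 25, 46, 12, -45, -12, 34, -43] -> [-6, 25, 3, -25, -46, -12, 45, 12, -34, 43] -> [25, 3, -25, 45, 43] -> [43, 45, -25, 3, 25] -> [-25, 3, 25, 43, 45]
  [11, 39, 31, -39, 17] -> [17, -39, 31, 39, 11] -> [-17, 39, -31, -39, -11] -> [-17, 39, -31, -39, -11] -> [-11, -39, -31, 39, -17] -> [-39, -31, -17, -11, 39]
  [10, 13, -36] -> [-36, 13, 10] -> [36, -13, -10] -> [-13] -> [-13] -> [-13]
  [-12, 0, -8, -21, 16, -44, 47, -31] -> [-31, 47, -44, 16, -21, -8, 0, -12] -> [31, -47, 44, -16, 21, 8, 0, 12] -> [31, -47, 21] -> [21, -47, 31] -> [-47, 21, 31]
  [-50, 20, 27] -> [27, 20, -50] -> [-27, -20, 50] -> [-27] -> [-27] -> [-27]
  [-11, 31, -24, -23, 21, 23] -> [23, 21, -23, -24, 31, -11] -> [-23, -21, 23, 24, -31, 11] -> [-23, -21, 23, -31, 11] -> [11, -31, 23, -21, -23] -> [-31, -23, -21, 11, 23]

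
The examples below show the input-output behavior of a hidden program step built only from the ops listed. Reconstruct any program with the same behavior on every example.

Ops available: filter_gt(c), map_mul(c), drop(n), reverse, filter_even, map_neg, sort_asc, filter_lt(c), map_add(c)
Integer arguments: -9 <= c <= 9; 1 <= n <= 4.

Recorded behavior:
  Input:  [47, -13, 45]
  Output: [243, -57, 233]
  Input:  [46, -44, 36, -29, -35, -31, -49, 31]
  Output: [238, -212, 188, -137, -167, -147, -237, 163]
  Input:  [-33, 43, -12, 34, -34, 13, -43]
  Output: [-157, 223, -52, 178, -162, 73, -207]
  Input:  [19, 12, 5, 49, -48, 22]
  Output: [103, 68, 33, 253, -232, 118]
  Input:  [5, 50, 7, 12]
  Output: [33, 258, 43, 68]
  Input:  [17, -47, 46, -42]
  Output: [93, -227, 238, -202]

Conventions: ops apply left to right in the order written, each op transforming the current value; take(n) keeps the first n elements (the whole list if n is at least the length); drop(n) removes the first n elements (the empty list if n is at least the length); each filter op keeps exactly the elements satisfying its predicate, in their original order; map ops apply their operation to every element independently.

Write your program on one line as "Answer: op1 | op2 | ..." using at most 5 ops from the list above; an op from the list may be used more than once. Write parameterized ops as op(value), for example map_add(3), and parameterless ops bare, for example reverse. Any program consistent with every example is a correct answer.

map_add(2) | reverse | map_mul(5) | reverse | map_add(-2)

Check, running the answer program on each example:
  [47, -13, 45] -> [49, -11, 47] -> [47, -11, 49] -> [235, -55, 245] -> [245, -55, 235] -> [243, -57, 233]
  [46, -44, 36, -29, -35, -31, -49, 31] -> [48, -42, 38, -27, -33, -29, -47, 33] -> [33, -47, -29, -33, -27, 38, -42, 48] -> [165, -235, -145, -165, -135, 190, -210, 240] -> [240, -210, 190, -135, -165, -145, -235, 165] -> [238, -212, 188, -137, -167, -147, -237, 163]
  [-33, 43, -12, 34, -34, 13, -43] -> [-31, 45, -10, 36, -32, 15, -41] -> [-41, 15, -32, 36, -10, 45, -31] -> [-205, 75, -160, 180, -50, 225, -155] -> [-155, 225, -50, 180, -160, 75, -205] -> [-157, 223, -52, 178, -162, 73, -207]
  [19, 12, 5, 49, -48, 22] -> [21, 14, 7, 51, -46, 24] -> [24, -46, 51, 7, 14, 21] -> [120, -230, 255, 35, 70, 105] -> [105, 70, 35, 255, -230, 120] -> [103, 68, 33, 253, -232, 118]
  [5, 50, 7, 12] -> [7, 52, 9, 14] -> [14, 9, 52, 7] -> [70, 45, 260, 35] -> [35, 260, 45, 70] -> [33, 258, 43, 68]
  [17, -47, 46, -42] -> [19, -45, 48, -40] -> [-40, 48, -45, 19] -> [-200, 240, -225, 95] -> [95, -225, 240, -200] -> [93, -227, 238, -202]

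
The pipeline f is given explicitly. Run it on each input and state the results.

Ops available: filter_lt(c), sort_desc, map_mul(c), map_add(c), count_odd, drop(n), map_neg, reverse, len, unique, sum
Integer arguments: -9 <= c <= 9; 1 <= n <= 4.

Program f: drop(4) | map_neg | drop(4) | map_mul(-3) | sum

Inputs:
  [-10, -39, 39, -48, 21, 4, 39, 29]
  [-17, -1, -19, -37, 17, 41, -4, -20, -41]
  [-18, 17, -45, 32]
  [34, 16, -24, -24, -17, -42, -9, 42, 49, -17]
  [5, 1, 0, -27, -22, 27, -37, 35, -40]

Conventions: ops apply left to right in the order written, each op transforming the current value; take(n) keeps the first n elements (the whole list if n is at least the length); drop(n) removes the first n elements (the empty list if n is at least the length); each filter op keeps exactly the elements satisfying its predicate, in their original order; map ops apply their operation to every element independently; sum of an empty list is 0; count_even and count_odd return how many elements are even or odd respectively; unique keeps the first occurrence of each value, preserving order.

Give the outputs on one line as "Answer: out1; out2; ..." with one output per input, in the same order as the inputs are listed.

0; -123; 0; 96; -120

Execution, op by op:
  [-10, -39, 39, -48, 21, 4, 39, 29] -> [21, 4, 39, 29] -> [-21, -4, -39, -29] -> [] -> [] -> 0
  [-17, -1, -19, -37, 17, 41, -4, -20, -41] -> [17, 41, -4, -20, -41] -> [-17, -41, 4, 20, 41] -> [41] -> [-123] -> -123
  [-18, 17, -45, 32] -> [] -> [] -> [] -> [] -> 0
  [34, 16, -24, -24, -17, -42, -9, 42, 49, -17] -> [-17, -42, -9, 42, 49, -17] -> [17, 42, 9, -42, -49, 17] -> [-49, 17] -> [147, -51] -> 96
  [5, 1, 0, -27, -22, 27, -37, 35, -40] -> [-22, 27, -37, 35, -40] -> [22, -27, 37, -35, 40] -> [40] -> [-120] -> -120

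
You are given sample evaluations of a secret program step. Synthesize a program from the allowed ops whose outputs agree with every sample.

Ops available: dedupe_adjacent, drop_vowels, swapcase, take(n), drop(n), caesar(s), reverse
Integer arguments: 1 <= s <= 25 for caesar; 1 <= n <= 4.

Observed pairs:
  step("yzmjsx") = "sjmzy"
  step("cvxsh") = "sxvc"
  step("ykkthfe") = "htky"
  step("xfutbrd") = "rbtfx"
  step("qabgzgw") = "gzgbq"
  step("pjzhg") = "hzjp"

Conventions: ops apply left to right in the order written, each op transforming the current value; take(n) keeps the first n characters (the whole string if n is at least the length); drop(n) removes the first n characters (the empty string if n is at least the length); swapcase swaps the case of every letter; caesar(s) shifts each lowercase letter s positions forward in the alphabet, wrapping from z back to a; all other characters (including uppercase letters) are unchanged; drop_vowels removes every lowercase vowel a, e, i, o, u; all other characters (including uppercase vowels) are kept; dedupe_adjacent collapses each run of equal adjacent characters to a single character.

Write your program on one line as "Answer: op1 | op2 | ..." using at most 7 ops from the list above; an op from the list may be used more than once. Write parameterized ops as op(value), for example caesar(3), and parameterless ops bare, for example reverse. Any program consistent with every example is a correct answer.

drop_vowels | swapcase | reverse | dedupe_adjacent | swapcase | drop(1)

Check, running the answer program on each example:
  "yzmjsx" -> "yzmjsx" -> "YZMJSX" -> "XSJMZY" -> "XSJMZY" -> "xsjmzy" -> "sjmzy"
  "cvxsh" -> "cvxsh" -> "CVXSH" -> "HSXVC" -> "HSXVC" -> "hsxvc" -> "sxvc"
  "ykkthfe" -> "ykkthf" -> "YKKTHF" -> "FHTKKY" -> "FHTKY" -> "fhtky" -> "htky"
  "xfutbrd" -> "xftbrd" -> "XFTBRD" -> "DRBTFX" -> "DRBTFX" -> "drbtfx" -> "rbtfx"
  "qabgzgw" -> "qbgzgw" -> "QBGZGW" -> "WGZGBQ" -> "WGZGBQ" -> "wgzgbq" -> "gzgbq"
  "pjzhg" -> "pjzhg" -> "PJZHG" -> "GHZJP" -> "GHZJP" -> "ghzjp" -> "hzjp"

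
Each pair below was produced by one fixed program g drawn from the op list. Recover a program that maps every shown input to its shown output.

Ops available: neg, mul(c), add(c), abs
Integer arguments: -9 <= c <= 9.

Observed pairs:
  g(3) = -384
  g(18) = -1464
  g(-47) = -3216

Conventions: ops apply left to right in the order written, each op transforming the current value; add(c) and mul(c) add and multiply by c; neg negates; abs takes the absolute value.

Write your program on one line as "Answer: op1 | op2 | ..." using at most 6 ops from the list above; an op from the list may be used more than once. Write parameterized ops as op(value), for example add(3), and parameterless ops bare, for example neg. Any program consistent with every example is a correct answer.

mul(-3) | add(-7) | abs | mul(8) | mul(-3)

Check, running the answer program on each example:
  3 -> -9 -> -16 -> 16 -> 128 -> -384
  18 -> -54 -> -61 -> 61 -> 488 -> -1464
  -47 -> 141 -> 134 -> 134 -> 1072 -> -3216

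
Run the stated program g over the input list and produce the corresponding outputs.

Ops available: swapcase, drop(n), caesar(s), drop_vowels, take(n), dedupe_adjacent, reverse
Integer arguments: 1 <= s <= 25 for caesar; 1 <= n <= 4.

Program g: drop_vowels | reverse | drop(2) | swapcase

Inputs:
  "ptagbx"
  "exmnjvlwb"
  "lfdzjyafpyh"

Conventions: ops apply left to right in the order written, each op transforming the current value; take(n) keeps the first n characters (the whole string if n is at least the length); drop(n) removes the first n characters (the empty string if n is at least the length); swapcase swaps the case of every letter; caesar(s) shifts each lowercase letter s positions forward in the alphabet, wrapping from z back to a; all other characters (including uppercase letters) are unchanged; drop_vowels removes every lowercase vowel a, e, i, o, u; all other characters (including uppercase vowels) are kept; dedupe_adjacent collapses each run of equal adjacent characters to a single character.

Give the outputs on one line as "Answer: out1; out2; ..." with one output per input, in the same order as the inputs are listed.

Execution, op by op:
  "ptagbx" -> "ptgbx" -> "xbgtp" -> "gtp" -> "GTP"
  "exmnjvlwb" -> "xmnjvlwb" -> "bwlvjnmx" -> "lvjnmx" -> "LVJNMX"
  "lfdzjyafpyh" -> "lfdzjyfpyh" -> "hypfyjzdfl" -> "pfyjzdfl" -> "PFYJZDFL"

"GTP"; "LVJNMX"; "PFYJZDFL"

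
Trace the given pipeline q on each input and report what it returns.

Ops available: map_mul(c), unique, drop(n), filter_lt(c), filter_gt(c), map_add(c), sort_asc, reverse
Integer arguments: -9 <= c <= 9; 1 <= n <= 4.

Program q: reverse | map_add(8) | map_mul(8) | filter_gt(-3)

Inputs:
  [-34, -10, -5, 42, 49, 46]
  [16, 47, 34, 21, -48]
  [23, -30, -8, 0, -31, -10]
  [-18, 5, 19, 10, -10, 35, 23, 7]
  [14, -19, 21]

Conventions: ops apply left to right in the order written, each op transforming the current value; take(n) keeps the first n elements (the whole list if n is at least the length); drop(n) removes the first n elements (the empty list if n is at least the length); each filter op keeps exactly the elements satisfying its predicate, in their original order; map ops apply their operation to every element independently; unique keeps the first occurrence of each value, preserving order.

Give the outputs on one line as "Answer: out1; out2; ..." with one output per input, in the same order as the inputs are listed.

Execution, op by op:
  [-34, -10, -5, 42, 49, 46] -> [46, 49, 42, -5, -10, -34] -> [54, 57, 50, 3, -2, -26] -> [432, 456, 400, 24, -16, -208] -> [432, 456, 400, 24]
  [16, 47, 34, 21, -48] -> [-48, 21, 34, 47, 16] -> [-40, 29, 42, 55, 24] -> [-320, 232, 336, 440, 192] -> [232, 336, 440, 192]
  [23, -30, -8, 0, -31, -10] -> [-10, -31, 0, -8, -30, 23] -> [-2, -23, 8, 0, -22, 31] -> [-16, -184, 64, 0, -176, 248] -> [64, 0, 248]
  [-18, 5, 19, 10, -10, 35, 23, 7] -> [7, 23, 35, -10, 10, 19, 5, -18] -> [15, 31, 43, -2, 18, 27, 13, -10] -> [120, 248, 344, -16, 144, 216, 104, -80] -> [120, 248, 344, 144, 216, 104]
  [14, -19, 21] -> [21, -19, 14] -> [29, -11, 22] -> [232, -88, 176] -> [232, 176]

[432, 456, 400, 24]; [232, 336, 440, 192]; [64, 0, 248]; [120, 248, 344, 144, 216, 104]; [232, 176]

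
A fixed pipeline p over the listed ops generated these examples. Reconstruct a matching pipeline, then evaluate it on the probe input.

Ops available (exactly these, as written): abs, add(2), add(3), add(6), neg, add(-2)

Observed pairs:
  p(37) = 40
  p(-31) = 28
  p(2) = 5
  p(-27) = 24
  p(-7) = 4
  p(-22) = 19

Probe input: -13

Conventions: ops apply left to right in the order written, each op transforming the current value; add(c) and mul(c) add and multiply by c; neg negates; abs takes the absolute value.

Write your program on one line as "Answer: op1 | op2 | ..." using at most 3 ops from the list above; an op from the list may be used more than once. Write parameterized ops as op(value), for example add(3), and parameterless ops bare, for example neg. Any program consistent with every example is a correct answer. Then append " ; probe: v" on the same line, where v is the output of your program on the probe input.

add(3) | abs ; probe: 10

Check, running the answer program on each example:
  37 -> 40 -> 40
  -31 -> -28 -> 28
  2 -> 5 -> 5
  -27 -> -24 -> 24
  -7 -> -4 -> 4
  -22 -> -19 -> 19
  probe: -13 -> -10 -> 10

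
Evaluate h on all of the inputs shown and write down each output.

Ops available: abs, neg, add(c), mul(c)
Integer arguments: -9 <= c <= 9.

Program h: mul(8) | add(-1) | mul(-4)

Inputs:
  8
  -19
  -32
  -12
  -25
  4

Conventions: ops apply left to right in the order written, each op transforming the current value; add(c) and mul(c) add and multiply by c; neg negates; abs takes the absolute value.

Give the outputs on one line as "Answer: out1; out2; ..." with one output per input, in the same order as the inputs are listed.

-252; 612; 1028; 388; 804; -124

Execution, op by op:
  8 -> 64 -> 63 -> -252
  -19 -> -152 -> -153 -> 612
  -32 -> -256 -> -257 -> 1028
  -12 -> -96 -> -97 -> 388
  -25 -> -200 -> -201 -> 804
  4 -> 32 -> 31 -> -124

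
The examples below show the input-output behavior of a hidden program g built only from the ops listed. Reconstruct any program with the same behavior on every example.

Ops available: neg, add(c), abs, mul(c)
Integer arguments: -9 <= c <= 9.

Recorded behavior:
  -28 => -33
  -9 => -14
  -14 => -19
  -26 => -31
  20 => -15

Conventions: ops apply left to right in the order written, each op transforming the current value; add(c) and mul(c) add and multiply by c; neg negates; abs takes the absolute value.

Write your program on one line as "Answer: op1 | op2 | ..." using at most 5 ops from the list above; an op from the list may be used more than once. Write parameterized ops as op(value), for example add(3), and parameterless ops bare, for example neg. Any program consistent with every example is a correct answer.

neg | add(5) | abs | neg

Check, running the answer program on each example:
  -28 -> 28 -> 33 -> 33 -> -33
  -9 -> 9 -> 14 -> 14 -> -14
  -14 -> 14 -> 19 -> 19 -> -19
  -26 -> 26 -> 31 -> 31 -> -31
  20 -> -20 -> -15 -> 15 -> -15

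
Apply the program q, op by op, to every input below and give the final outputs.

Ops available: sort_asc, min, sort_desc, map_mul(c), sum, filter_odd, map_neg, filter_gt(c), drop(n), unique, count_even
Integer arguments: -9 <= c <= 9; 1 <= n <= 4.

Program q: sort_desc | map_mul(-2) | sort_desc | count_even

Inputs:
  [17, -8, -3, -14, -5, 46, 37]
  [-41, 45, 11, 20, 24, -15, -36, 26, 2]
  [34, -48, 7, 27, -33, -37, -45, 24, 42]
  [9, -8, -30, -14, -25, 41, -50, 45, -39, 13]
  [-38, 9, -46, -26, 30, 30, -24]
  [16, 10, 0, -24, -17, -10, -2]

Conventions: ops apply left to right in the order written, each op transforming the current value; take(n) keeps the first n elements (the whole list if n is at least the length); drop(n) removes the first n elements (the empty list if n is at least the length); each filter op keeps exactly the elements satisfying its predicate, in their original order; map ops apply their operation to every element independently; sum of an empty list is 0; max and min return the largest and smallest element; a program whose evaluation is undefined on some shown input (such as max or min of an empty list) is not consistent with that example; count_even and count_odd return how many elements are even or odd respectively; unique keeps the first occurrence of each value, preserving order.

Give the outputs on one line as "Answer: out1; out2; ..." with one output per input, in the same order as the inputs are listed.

Execution, op by op:
  [17, -8, -3, -14, -5, 46, 37] -> [46, 37, 17, -3, -5, -8, -14] -> [-92, -74, -34, 6, 10, 16, 28] -> [28, 16, 10, 6, -34, -74, -92] -> 7
  [-41, 45, 11, 20, 24, -15, -36, 26, 2] -> [45, 26, 24, 20, 11, 2, -15, -36, -41] -> [-90, -52, -48, -40, -22, -4, 30, 72, 82] -> [82, 72, 30, -4, -22, -40, -48, -52, -90] -> 9
  [34, -48, 7, 27, -33, -37, -45, 24, 42] -> [42, 34, 27, 24, 7, -33, -37, -45, -48] -> [-84, -68, -54, -48, -14, 66, 74, 90, 96] -> [96, 90, 74, 66, -14, -48, -54, -68, -84] -> 9
  [9, -8, -30, -14, -25, 41, -50, 45, -39, 13] -> [45, 41, 13, 9, -8, -14, -25, -30, -39, -50] -> [-90, -82, -26, -18, 16, 28, 50, 60, 78, 100] -> [100, 78, 60, 50, 28, 16, -18, -26, -82, -90] -> 10
  [-38, 9, -46, -26, 30, 30, -24] -> [30, 30, 9, -24, -26, -38, -46] -> [-60, -60, -18, 48, 52, 76, 92] -> [92, 76, 52, 48, -18, -60, -60] -> 7
  [16, 10, 0, -24, -17, -10, -2] -> [16, 10, 0, -2, -10, -17, -24] -> [-32, -20, 0, 4, 20, 34, 48] -> [48, 34, 20, 4, 0, -20, -32] -> 7

7; 9; 9; 10; 7; 7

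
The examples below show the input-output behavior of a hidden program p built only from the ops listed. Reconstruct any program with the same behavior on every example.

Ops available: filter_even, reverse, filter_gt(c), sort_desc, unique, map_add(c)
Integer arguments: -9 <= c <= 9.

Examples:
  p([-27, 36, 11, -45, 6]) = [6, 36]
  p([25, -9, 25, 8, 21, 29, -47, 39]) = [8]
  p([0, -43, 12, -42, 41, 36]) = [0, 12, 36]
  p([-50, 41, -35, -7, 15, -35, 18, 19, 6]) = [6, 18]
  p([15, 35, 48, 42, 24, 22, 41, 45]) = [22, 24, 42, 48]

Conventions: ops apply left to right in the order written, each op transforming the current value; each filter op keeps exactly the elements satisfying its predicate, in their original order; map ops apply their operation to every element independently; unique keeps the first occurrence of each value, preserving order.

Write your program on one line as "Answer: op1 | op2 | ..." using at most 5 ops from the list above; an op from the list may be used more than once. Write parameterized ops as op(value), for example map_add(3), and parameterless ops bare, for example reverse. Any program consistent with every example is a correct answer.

reverse | sort_desc | filter_gt(-3) | filter_even | reverse

Check, running the answer program on each example:
  [-27, 36, 11, -45, 6] -> [6, -45, 11, 36, -27] -> [36, 11, 6, -27, -45] -> [36, 11, 6] -> [36, 6] -> [6, 36]
  [25, -9, 25, 8, 21, 29, -47, 39] -> [39, -47, 29, 21, 8, 25, -9, 25] -> [39, 29, 25, 25, 21, 8, -9, -47] -> [39, 29, 25, 25, 21, 8] -> [8] -> [8]
  [0, -43, 12, -42, 41, 36] -> [36, 41, -42, 12, -43, 0] -> [41, 36, 12, 0, -42, -43] -> [41, 36, 12, 0] -> [36, 12, 0] -> [0, 12, 36]
  [-50, 41, -35, -7, 15, -35, 18, 19, 6] -> [6, 19, 18, -35, 15, -7, -35, 41, -50] -> [41, 19, 18, 15, 6, -7, -35, -35, -50] -> [41, 19, 18, 15, 6] -> [18, 6] -> [6, 18]
  [15, 35, 48, 42, 24, 22, 41, 45] -> [45, 41, 22, 24, 42, 48, 35, 15] -> [48, 45, 42, 41, 35, 24, 22, 15] -> [48, 45, 42, 41, 35, 24, 22, 15] -> [48, 42, 24, 22] -> [22, 24, 42, 48]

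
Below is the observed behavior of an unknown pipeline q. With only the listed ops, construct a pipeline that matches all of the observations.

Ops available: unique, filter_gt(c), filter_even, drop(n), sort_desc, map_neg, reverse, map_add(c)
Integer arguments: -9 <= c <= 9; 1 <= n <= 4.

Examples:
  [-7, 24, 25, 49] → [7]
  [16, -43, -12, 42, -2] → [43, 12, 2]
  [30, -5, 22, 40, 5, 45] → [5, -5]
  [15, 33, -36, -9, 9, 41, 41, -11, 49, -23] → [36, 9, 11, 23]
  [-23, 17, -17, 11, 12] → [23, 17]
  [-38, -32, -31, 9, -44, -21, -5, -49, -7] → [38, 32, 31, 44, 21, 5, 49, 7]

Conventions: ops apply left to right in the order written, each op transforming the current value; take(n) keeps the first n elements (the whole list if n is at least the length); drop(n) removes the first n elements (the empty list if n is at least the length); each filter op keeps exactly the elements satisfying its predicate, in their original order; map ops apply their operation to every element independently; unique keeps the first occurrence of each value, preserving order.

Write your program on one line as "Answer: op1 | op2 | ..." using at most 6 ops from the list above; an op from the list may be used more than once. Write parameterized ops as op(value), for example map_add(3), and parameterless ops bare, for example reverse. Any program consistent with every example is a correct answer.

reverse | unique | reverse | map_neg | filter_gt(-6)

Check, running the answer program on each example:
  [-7, 24, 25, 49] -> [49, 25, 24, -7] -> [49, 25, 24, -7] -> [-7, 24, 25, 49] -> [7, -24, -25, -49] -> [7]
  [16, -43, -12, 42, -2] -> [-2, 42, -12, -43, 16] -> [-2, 42, -12, -43, 16] -> [16, -43, -12, 42, -2] -> [-16, 43, 12, -42, 2] -> [43, 12, 2]
  [30, -5, 22, 40, 5, 45] -> [45, 5, 40, 22, -5, 30] -> [45, 5, 40, 22, -5, 30] -> [30, -5, 22, 40, 5, 45] -> [-30, 5, -22, -40, -5, -45] -> [5, -5]
  [15, 33, -36, -9, 9, 41, 41, -11, 49, -23] -> [-23, 49, -11, 41, 41, 9, -9, -36, 33, 15] -> [-23, 49, -11, 41, 9, -9, -36, 33, 15] -> [15, 33, -36, -9, 9, 41, -11, 49, -23] -> [-15, -33, 36, 9, -9, -41, 11, -49, 23] -> [36, 9, 11, 23]
  [-23, 17, -17, 11, 12] -> [12, 11, -17, 17, -23] -> [12, 11, -17, 17, -23] -> [-23, 17, -17, 11, 12] -> [23, -17, 17, -11, -12] -> [23, 17]
  [-38, -32, -31, 9, -44, -21, -5, -49, -7] -> [-7, -49, -5, -21, -44, 9, -31, -32, -38] -> [-7, -49, -5, -21, -44, 9, -31, -32, -38] -> [-38, -32, -31, 9, -44, -21, -5, -49, -7] -> [38, 32, 31, -9, 44, 21, 5, 49, 7] -> [38, 32, 31, 44, 21, 5, 49, 7]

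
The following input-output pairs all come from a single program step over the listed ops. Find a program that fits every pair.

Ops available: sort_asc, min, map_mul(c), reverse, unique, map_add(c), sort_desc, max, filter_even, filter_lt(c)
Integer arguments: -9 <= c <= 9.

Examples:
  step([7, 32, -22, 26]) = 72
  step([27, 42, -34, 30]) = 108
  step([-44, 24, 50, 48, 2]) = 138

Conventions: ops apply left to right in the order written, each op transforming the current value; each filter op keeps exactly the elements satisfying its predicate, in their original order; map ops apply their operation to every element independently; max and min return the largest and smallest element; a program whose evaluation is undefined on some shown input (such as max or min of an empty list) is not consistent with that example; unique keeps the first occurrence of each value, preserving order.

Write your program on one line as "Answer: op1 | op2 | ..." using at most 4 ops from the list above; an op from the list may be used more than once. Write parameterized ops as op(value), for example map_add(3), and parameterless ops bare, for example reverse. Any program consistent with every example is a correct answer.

sort_desc | map_add(-2) | map_mul(-3) | max

Check, running the answer program on each example:
  [7, 32, -22, 26] -> [32, 26, 7, -22] -> [30, 24, 5, -24] -> [-90, -72, -15, 72] -> 72
  [27, 42, -34, 30] -> [42, 30, 27, -34] -> [40, 28, 25, -36] -> [-120, -84, -75, 108] -> 108
  [-44, 24, 50, 48, 2] -> [50, 48, 24, 2, -44] -> [48, 46, 22, 0, -46] -> [-144, -138, -66, 0, 138] -> 138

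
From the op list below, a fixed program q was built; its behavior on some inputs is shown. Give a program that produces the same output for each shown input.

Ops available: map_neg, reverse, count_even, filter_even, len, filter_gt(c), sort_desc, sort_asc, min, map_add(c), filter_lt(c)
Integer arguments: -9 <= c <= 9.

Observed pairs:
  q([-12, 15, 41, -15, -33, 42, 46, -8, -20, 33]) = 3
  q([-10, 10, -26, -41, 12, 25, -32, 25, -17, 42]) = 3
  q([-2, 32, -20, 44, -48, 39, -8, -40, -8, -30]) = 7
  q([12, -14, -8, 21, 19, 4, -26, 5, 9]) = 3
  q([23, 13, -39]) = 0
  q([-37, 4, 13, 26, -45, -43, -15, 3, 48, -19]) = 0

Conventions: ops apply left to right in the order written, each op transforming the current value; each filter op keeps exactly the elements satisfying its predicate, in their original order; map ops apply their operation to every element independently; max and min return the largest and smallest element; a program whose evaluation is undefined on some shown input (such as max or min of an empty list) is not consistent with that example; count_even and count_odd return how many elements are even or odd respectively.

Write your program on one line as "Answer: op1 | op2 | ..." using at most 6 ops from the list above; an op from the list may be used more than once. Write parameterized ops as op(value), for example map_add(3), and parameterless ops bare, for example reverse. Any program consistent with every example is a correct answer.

filter_lt(2) | sort_asc | map_add(-8) | sort_desc | count_even

Check, running the answer program on each example:
  [-12, 15, 41, -15, -33, 42, 46, -8, -20, 33] -> [-12, -15, -33, -8, -20] -> [-33, -20, -15, -12, -8] -> [-41, -28, -23, -20, -16] -> [-16, -20, -23, -28, -41] -> 3
  [-10, 10, -26, -41, 12, 25, -32, 25, -17, 42] -> [-10, -26, -41, -32, -17] -> [-41, -32, -26, -17, -10] -> [-49, -40, -34, -25, -18] -> [-18, -25, -34, -40, -49] -> 3
  [-2, 32, -20, 44, -48, 39, -8, -40, -8, -30] -> [-2, -20, -48, -8, -40, -8, -30] -> [-48, -40, -30, -20, -8, -8, -2] -> [-56, -48, -38, -28, -16, -16, -10] -> [-10, -16, -16, -28, -38, -48, -56] -> 7
  [12, -14, -8, 21, 19, 4, -26, 5, 9] -> [-14, -8, -26] -> [-26, -14, -8] -> [-34, -22, -16] -> [-16, -22, -34] -> 3
  [23, 13, -39] -> [-39] -> [-39] -> [-47] -> [-47] -> 0
  [-37, 4, 13, 26, -45, -43, -15, 3, 48, -19] -> [-37, -45, -43, -15, -19] -> [-45, -43, -37, -19, -15] -> [-53, -51, -45, -27, -23] -> [-23, -27, -45, -51, -53] -> 0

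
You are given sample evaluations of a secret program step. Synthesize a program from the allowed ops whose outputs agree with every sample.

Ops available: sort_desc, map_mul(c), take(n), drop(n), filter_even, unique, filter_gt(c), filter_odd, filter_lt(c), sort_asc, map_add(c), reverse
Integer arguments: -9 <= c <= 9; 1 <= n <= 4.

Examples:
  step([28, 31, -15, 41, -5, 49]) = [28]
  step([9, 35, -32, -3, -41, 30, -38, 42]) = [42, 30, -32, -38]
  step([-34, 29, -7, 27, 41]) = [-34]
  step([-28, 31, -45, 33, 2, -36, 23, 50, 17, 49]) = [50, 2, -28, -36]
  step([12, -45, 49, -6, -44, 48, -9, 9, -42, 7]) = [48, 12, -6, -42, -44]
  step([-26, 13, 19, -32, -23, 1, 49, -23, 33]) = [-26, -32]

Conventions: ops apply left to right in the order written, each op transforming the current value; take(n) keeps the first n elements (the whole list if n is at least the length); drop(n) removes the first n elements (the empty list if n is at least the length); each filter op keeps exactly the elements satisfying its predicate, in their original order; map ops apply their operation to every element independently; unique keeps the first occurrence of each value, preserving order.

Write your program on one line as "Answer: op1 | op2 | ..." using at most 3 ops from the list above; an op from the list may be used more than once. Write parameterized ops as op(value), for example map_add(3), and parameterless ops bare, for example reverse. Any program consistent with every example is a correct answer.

unique | sort_desc | filter_even

Check, running the answer program on each example:
  [28, 31, -15, 41, -5, 49] -> [28, 31, -15, 41, -5, 49] -> [49, 41, 31, 28, -5, -15] -> [28]
  [9, 35, -32, -3, -41, 30, -38, 42] -> [9, 35, -32, -3, -41, 30, -38, 42] -> [42, 35, 30, 9, -3, -32, -38, -41] -> [42, 30, -32, -38]
  [-34, 29, -7, 27, 41] -> [-34, 29, -7, 27, 41] -> [41, 29, 27, -7, -34] -> [-34]
  [-28, 31, -45, 33, 2, -36, 23, 50, 17, 49] -> [-28, 31, -45, 33, 2, -36, 23, 50, 17, 49] -> [50, 49, 33, 31, 23, 17, 2, -28, -36, -45] -> [50, 2, -28, -36]
  [12, -45, 49, -6, -44, 48, -9, 9, -42, 7] -> [12, -45, 49, -6, -44, 48, -9, 9, -42, 7] -> [49, 48, 12, 9, 7, -6, -9, -42, -44, -45] -> [48, 12, -6, -42, -44]
  [-26, 13, 19, -32, -23, 1, 49, -23, 33] -> [-26, 13, 19, -32, -23, 1, 49, 33] -> [49, 33, 19, 13, 1, -23, -26, -32] -> [-26, -32]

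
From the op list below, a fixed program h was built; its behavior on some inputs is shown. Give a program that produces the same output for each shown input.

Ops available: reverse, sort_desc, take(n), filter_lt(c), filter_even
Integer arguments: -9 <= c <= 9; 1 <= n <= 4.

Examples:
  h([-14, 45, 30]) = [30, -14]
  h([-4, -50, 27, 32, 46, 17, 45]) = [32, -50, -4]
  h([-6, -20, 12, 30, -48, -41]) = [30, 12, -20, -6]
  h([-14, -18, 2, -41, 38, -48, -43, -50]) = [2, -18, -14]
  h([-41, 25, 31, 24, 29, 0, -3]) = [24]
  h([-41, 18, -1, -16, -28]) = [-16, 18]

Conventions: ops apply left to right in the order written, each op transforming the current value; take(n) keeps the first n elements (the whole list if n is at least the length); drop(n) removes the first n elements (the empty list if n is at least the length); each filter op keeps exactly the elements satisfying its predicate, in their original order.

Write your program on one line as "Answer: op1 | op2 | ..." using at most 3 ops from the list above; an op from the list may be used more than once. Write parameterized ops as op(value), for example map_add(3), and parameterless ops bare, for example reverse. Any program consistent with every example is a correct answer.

take(4) | reverse | filter_even

Check, running the answer program on each example:
  [-14, 45, 30] -> [-14, 45, 30] -> [30, 45, -14] -> [30, -14]
  [-4, -50, 27, 32, 46, 17, 45] -> [-4, -50, 27, 32] -> [32, 27, -50, -4] -> [32, -50, -4]
  [-6, -20, 12, 30, -48, -41] -> [-6, -20, 12, 30] -> [30, 12, -20, -6] -> [30, 12, -20, -6]
  [-14, -18, 2, -41, 38, -48, -43, -50] -> [-14, -18, 2, -41] -> [-41, 2, -18, -14] -> [2, -18, -14]
  [-41, 25, 31, 24, 29, 0, -3] -> [-41, 25, 31, 24] -> [24, 31, 25, -41] -> [24]
  [-41, 18, -1, -16, -28] -> [-41, 18, -1, -16] -> [-16, -1, 18, -41] -> [-16, 18]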